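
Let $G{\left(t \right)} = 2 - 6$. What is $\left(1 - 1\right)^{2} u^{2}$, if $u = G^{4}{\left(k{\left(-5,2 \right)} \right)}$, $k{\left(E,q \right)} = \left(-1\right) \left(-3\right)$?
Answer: $0$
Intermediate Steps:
$k{\left(E,q \right)} = 3$
$G{\left(t \right)} = -4$ ($G{\left(t \right)} = 2 - 6 = -4$)
$u = 256$ ($u = \left(-4\right)^{4} = 256$)
$\left(1 - 1\right)^{2} u^{2} = \left(1 - 1\right)^{2} \cdot 256^{2} = 0^{2} \cdot 65536 = 0 \cdot 65536 = 0$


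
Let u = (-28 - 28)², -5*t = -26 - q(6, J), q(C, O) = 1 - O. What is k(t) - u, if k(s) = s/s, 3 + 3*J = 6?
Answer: -3135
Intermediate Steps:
J = 1 (J = -1 + (⅓)*6 = -1 + 2 = 1)
t = 26/5 (t = -(-26 - (1 - 1*1))/5 = -(-26 - (1 - 1))/5 = -(-26 - 1*0)/5 = -(-26 + 0)/5 = -⅕*(-26) = 26/5 ≈ 5.2000)
u = 3136 (u = (-56)² = 3136)
k(s) = 1
k(t) - u = 1 - 1*3136 = 1 - 3136 = -3135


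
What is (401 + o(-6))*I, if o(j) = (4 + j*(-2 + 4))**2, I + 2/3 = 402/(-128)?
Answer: -113305/64 ≈ -1770.4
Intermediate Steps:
I = -731/192 (I = -2/3 + 402/(-128) = -2/3 + 402*(-1/128) = -2/3 - 201/64 = -731/192 ≈ -3.8073)
o(j) = (4 + 2*j)**2 (o(j) = (4 + j*2)**2 = (4 + 2*j)**2)
(401 + o(-6))*I = (401 + 4*(2 - 6)**2)*(-731/192) = (401 + 4*(-4)**2)*(-731/192) = (401 + 4*16)*(-731/192) = (401 + 64)*(-731/192) = 465*(-731/192) = -113305/64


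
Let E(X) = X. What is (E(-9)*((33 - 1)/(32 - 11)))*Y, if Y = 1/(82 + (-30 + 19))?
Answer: -96/497 ≈ -0.19316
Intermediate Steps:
Y = 1/71 (Y = 1/(82 - 11) = 1/71 ≈ 0.014085)
(E(-9)*((33 - 1)/(32 - 11)))*Y = -9*(33 - 1)/(32 - 11)*(1/71) = -288/21*(1/71) = -9*32/21*(1/71) = -96/7*1/71 = -96/497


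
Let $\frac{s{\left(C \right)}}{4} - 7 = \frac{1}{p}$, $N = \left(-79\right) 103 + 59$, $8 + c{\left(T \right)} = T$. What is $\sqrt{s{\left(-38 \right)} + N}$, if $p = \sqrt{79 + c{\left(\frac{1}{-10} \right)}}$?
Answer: $\frac{\sqrt{-4046582050 + 2836 \sqrt{7090}}}{709} \approx 89.719 i$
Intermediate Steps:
$c{\left(T \right)} = -8 + T$
$p = \frac{\sqrt{7090}}{10}$ ($p = \sqrt{79 - \left(8 - \frac{1}{-10}\right)} = \sqrt{79 - \frac{81}{10}} = \sqrt{\frac{709}{10}} = \frac{\sqrt{7090}}{10} \approx 8.4202$)
$N = -8078$ ($N = -8137 + 59 = -8078$)
$s{\left(C \right)} = 28 + \frac{4 \sqrt{7090}}{709}$ ($s{\left(C \right)} = 28 + \frac{4}{\frac{1}{10} \sqrt{7090}} = 28 + 4 \frac{\sqrt{7090}}{709} = 28 + \frac{4 \sqrt{7090}}{709}$)
$\sqrt{s{\left(-38 \right)} + N} = \sqrt{\left(28 + \frac{4 \sqrt{7090}}{709}\right) - 8078} = \sqrt{-8050 + \frac{4 \sqrt{7090}}{709}}$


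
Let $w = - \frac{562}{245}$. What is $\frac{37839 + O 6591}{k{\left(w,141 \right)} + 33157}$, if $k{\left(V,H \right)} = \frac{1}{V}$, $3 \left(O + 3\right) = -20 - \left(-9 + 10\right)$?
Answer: $- \frac{15775902}{18633989} \approx -0.84662$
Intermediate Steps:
$w = - \frac{562}{245}$ ($w = \left(-562\right) \frac{1}{245} = - \frac{562}{245} \approx -2.2939$)
$O = -10$ ($O = -3 + \frac{-20 - \left(-9 + 10\right)}{3} = -3 + \frac{-20 - 1}{3} = -3 + \frac{1}{3} \left(-21\right) = -3 - 7 = -10$)
$\frac{37839 + O 6591}{k{\left(w,141 \right)} + 33157} = \frac{37839 - 65910}{\frac{1}{- \frac{562}{245}} + 33157} = \frac{37839 - 65910}{- \frac{245}{562} + 33157} = - \frac{28071}{\frac{18633989}{562}} = \left(-28071\right) \frac{562}{18633989} = - \frac{15775902}{18633989}$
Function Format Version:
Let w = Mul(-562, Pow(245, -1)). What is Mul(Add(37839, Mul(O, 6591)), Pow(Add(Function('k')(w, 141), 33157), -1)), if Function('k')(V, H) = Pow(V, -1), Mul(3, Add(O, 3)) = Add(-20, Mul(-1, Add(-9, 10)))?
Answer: Rational(-15775902, 18633989) ≈ -0.84662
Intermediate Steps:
w = Rational(-562, 245) (w = Mul(-562, Rational(1, 245)) = Rational(-562, 245) ≈ -2.2939)
O = -10 (O = Add(-3, Mul(Rational(1, 3), Add(-20, Mul(-1, Add(-9, 10))))) = Add(-3, Mul(Rational(1, 3), Add(-20, Mul(-1, 1)))) = Add(-3, Mul(Rational(1, 3), Add(-20, -1))) = Add(-3, Mul(Rational(1, 3), -21)) = Add(-3, -7) = -10)
Mul(Add(37839, Mul(O, 6591)), Pow(Add(Function('k')(w, 141), 33157), -1)) = Mul(Add(37839, Mul(-10, 6591)), Pow(Add(Pow(Rational(-562, 245), -1), 33157), -1)) = Mul(Add(37839, -65910), Pow(Add(Rational(-245, 562), 33157), -1)) = Mul(-28071, Pow(Rational(18633989, 562), -1)) = Mul(-28071, Rational(562, 18633989)) = Rational(-15775902, 18633989)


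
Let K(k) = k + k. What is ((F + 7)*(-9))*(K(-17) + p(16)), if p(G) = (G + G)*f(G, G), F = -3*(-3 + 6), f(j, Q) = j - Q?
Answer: -612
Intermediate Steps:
K(k) = 2*k
F = -9 (F = -3*3 = -9)
p(G) = 0 (p(G) = (G + G)*(G - G) = (2*G)*0 = 0)
((F + 7)*(-9))*(K(-17) + p(16)) = ((-9 + 7)*(-9))*(2*(-17) + 0) = (-2*(-9))*(-34 + 0) = 18*(-34) = -612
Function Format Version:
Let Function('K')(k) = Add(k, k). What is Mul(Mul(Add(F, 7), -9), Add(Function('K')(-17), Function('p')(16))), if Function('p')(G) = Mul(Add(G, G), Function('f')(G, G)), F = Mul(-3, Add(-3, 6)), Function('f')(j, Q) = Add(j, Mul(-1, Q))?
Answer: -612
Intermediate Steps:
Function('K')(k) = Mul(2, k)
F = -9 (F = Mul(-3, 3) = -9)
Function('p')(G) = 0 (Function('p')(G) = Mul(Add(G, G), Add(G, Mul(-1, G))) = Mul(Mul(2, G), 0) = 0)
Mul(Mul(Add(F, 7), -9), Add(Function('K')(-17), Function('p')(16))) = Mul(Mul(Add(-9, 7), -9), Add(Mul(2, -17), 0)) = Mul(Mul(-2, -9), Add(-34, 0)) = Mul(18, -34) = -612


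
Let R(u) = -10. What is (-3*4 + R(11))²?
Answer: 484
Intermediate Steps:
(-3*4 + R(11))² = (-3*4 - 10)² = (-12 - 10)² = (-22)² = 484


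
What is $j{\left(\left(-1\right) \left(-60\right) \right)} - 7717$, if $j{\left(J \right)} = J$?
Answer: $-7657$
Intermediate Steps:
$j{\left(\left(-1\right) \left(-60\right) \right)} - 7717 = \left(-1\right) \left(-60\right) - 7717 = 60 - 7717 = -7657$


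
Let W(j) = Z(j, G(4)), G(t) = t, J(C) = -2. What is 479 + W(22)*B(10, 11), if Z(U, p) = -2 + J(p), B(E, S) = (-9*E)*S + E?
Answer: 4399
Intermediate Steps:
B(E, S) = E - 9*E*S (B(E, S) = -9*E*S + E = E - 9*E*S)
Z(U, p) = -4 (Z(U, p) = -2 - 2 = -4)
W(j) = -4
479 + W(22)*B(10, 11) = 479 - 40*(1 - 9*11) = 479 - 40*(1 - 99) = 479 - 40*(-98) = 479 - 4*(-980) = 479 + 3920 = 4399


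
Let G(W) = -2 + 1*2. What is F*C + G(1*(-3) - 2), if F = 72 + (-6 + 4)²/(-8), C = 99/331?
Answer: 14157/662 ≈ 21.385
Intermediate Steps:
G(W) = 0 (G(W) = -2 + 2 = 0)
C = 99/331 (C = 99*(1/331) = 99/331 ≈ 0.29909)
F = 143/2 (F = 72 + (-2)²*(-⅛) = 72 + 4*(-⅛) = 72 - ½ = 143/2 ≈ 71.500)
F*C + G(1*(-3) - 2) = (143/2)*(99/331) + 0 = 14157/662 + 0 = 14157/662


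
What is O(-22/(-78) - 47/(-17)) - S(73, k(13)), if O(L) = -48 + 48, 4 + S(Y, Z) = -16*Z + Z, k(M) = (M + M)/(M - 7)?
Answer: 69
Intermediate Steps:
k(M) = 2*M/(-7 + M) (k(M) = (2*M)/(-7 + M) = 2*M/(-7 + M))
S(Y, Z) = -4 - 15*Z (S(Y, Z) = -4 + (-16*Z + Z) = -4 - 15*Z)
O(L) = 0
O(-22/(-78) - 47/(-17)) - S(73, k(13)) = 0 - (-4 - 30*13/(-7 + 13)) = 0 - (-4 - 30*13/6) = 0 - (-4 - 15*13/3) = 0 - (-4 - 65) = 0 - 1*(-69) = 0 + 69 = 69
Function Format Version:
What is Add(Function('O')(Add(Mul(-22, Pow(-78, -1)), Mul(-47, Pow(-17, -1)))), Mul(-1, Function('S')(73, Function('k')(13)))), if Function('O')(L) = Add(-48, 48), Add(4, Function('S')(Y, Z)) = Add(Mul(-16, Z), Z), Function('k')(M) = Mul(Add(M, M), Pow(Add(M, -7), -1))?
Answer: 69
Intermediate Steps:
Function('k')(M) = Mul(2, M, Pow(Add(-7, M), -1)) (Function('k')(M) = Mul(Mul(2, M), Pow(Add(-7, M), -1)) = Mul(2, M, Pow(Add(-7, M), -1)))
Function('S')(Y, Z) = Add(-4, Mul(-15, Z)) (Function('S')(Y, Z) = Add(-4, Add(Mul(-16, Z), Z)) = Add(-4, Mul(-15, Z)))
Function('O')(L) = 0
Add(Function('O')(Add(Mul(-22, Pow(-78, -1)), Mul(-47, Pow(-17, -1)))), Mul(-1, Function('S')(73, Function('k')(13)))) = Add(0, Mul(-1, Add(-4, Mul(-15, Mul(2, 13, Pow(Add(-7, 13), -1)))))) = Add(0, Mul(-1, Add(-4, Mul(-15, Mul(2, 13, Pow(6, -1)))))) = Add(0, Mul(-1, Add(-4, Mul(-15, Mul(2, 13, Rational(1, 6)))))) = Add(0, Mul(-1, Add(-4, Mul(-15, Rational(13, 3))))) = Add(0, Mul(-1, Add(-4, -65))) = Add(0, Mul(-1, -69)) = Add(0, 69) = 69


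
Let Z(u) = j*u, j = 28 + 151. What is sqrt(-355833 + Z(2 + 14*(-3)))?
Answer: I*sqrt(362993) ≈ 602.49*I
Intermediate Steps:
j = 179
Z(u) = 179*u
sqrt(-355833 + Z(2 + 14*(-3))) = sqrt(-355833 + 179*(2 + 14*(-3))) = sqrt(-355833 + 179*(2 - 42)) = sqrt(-355833 + 179*(-40)) = sqrt(-355833 - 7160) = sqrt(-362993) = I*sqrt(362993)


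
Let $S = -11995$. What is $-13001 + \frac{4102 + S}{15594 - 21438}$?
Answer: $- \frac{25323317}{1948} \approx -13000.0$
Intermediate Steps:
$-13001 + \frac{4102 + S}{15594 - 21438} = -13001 + \frac{4102 - 11995}{15594 - 21438} = -13001 - \frac{7893}{-5844} = -13001 - - \frac{2631}{1948} = -13001 + \frac{2631}{1948} = - \frac{25323317}{1948}$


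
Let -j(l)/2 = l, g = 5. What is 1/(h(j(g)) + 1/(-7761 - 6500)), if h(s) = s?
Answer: -14261/142611 ≈ -0.099999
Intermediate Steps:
j(l) = -2*l
1/(h(j(g)) + 1/(-7761 - 6500)) = 1/(-2*5 + 1/(-7761 - 6500)) = 1/(-10 + 1/(-14261)) = 1/(-10 - 1/14261) = 1/(-142611/14261) = -14261/142611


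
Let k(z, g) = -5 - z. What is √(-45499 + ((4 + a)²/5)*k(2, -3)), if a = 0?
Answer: I*√1138035/5 ≈ 213.36*I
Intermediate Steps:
√(-45499 + ((4 + a)²/5)*k(2, -3)) = √(-45499 + ((4 + 0)²/5)*(-5 - 1*2)) = √(-45499 + (4²*(⅕))*(-5 - 2)) = √(-45499 + (16*(⅕))*(-7)) = √(-45499 + (16/5)*(-7)) = √(-45499 - 112/5) = √(-227607/5) = I*√1138035/5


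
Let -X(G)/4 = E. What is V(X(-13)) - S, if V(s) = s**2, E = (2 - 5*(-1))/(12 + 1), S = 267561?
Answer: -45217025/169 ≈ -2.6756e+5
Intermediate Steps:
E = 7/13 (E = (2 + 5)/13 = 7*(1/13) = 7/13 ≈ 0.53846)
X(G) = -28/13 (X(G) = -4*7/13 = -28/13)
V(X(-13)) - S = (-28/13)**2 - 1*267561 = 784/169 - 267561 = -45217025/169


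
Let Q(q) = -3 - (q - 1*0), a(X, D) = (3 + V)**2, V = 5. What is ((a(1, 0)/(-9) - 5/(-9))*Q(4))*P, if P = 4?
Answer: 1652/9 ≈ 183.56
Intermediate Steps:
a(X, D) = 64 (a(X, D) = (3 + 5)**2 = 8**2 = 64)
Q(q) = -3 - q (Q(q) = -3 - (q + 0) = -3 - q)
((a(1, 0)/(-9) - 5/(-9))*Q(4))*P = ((64/(-9) - 5/(-9))*(-3 - 1*4))*4 = ((64*(-1/9) - 5*(-1/9))*(-3 - 4))*4 = ((-64/9 + 5/9)*(-7))*4 = -59/9*(-7)*4 = (413/9)*4 = 1652/9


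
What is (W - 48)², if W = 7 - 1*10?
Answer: 2601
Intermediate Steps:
W = -3 (W = 7 - 10 = -3)
(W - 48)² = (-3 - 48)² = (-51)² = 2601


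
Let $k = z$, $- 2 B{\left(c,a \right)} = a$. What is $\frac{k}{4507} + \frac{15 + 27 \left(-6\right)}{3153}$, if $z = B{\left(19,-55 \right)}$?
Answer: $- \frac{383881}{9473714} \approx -0.040521$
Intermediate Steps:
$B{\left(c,a \right)} = - \frac{a}{2}$
$z = \frac{55}{2}$ ($z = \left(- \frac{1}{2}\right) \left(-55\right) = \frac{55}{2} \approx 27.5$)
$k = \frac{55}{2} \approx 27.5$
$\frac{k}{4507} + \frac{15 + 27 \left(-6\right)}{3153} = \frac{55}{2 \cdot 4507} + \frac{15 + 27 \left(-6\right)}{3153} = \frac{55}{2} \cdot \frac{1}{4507} + \left(15 - 162\right) \frac{1}{3153} = \frac{55}{9014} - \frac{49}{1051} = - \frac{383881}{9473714}$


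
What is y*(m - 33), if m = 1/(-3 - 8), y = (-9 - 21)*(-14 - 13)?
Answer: -294840/11 ≈ -26804.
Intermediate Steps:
y = 810 (y = -30*(-27) = 810)
m = -1/11 (m = 1/(-11) = -1/11 ≈ -0.090909)
y*(m - 33) = 810*(-1/11 - 33) = 810*(-364/11) = -294840/11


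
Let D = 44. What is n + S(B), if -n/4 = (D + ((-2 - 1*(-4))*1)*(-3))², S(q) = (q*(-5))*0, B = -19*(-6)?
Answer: -5776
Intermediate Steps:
B = 114
S(q) = 0 (S(q) = -5*q*0 = 0)
n = -5776 (n = -4*(44 + ((-2 - 1*(-4))*1)*(-3))² = -4*(44 + ((-2 + 4)*1)*(-3))² = -4*(44 + (2*1)*(-3))² = -4*(44 + 2*(-3))² = -4*(44 - 6)² = -4*38² = -4*1444 = -5776)
n + S(B) = -5776 + 0 = -5776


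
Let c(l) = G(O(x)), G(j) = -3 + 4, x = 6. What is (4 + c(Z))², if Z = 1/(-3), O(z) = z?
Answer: 25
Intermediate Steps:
Z = -⅓ ≈ -0.33333
G(j) = 1
c(l) = 1
(4 + c(Z))² = (4 + 1)² = 5² = 25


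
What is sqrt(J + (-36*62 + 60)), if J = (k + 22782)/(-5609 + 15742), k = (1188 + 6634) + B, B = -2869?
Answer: 3*I*sqrt(24748322417)/10133 ≈ 46.575*I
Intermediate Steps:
k = 4953 (k = (1188 + 6634) - 2869 = 7822 - 2869 = 4953)
J = 27735/10133 (J = (4953 + 22782)/(-5609 + 15742) = 27735/10133 ≈ 2.7371)
sqrt(J + (-36*62 + 60)) = sqrt(27735/10133 + (-36*62 + 60)) = sqrt(27735/10133 + (-2232 + 60)) = sqrt(27735/10133 - 2172) = sqrt(-21981141/10133) = 3*I*sqrt(24748322417)/10133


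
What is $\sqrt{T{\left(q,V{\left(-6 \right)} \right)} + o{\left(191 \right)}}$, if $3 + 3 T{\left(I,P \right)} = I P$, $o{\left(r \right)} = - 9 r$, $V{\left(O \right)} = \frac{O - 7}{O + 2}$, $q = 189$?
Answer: $\frac{i \sqrt{6061}}{2} \approx 38.926 i$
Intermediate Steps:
$V{\left(O \right)} = \frac{-7 + O}{2 + O}$
$T{\left(I,P \right)} = -1 + \frac{I P}{3}$
$\sqrt{T{\left(q,V{\left(-6 \right)} \right)} + o{\left(191 \right)}} = \sqrt{\left(-1 + \frac{1}{3} \cdot 189 \frac{-7 - 6}{2 - 6}\right) - 1719} = \sqrt{\left(-1 + \frac{1}{3} \cdot 189 \frac{1}{-4} \left(-13\right)\right) - 1719} = \sqrt{\left(-1 + \frac{1}{3} \cdot 189 \left(\left(- \frac{1}{4}\right) \left(-13\right)\right)\right) - 1719} = \sqrt{\left(-1 + \frac{1}{3} \cdot 189 \cdot \frac{13}{4}\right) - 1719} = \sqrt{\left(-1 + \frac{819}{4}\right) - 1719} = \sqrt{\frac{815}{4} - 1719} = \sqrt{- \frac{6061}{4}} = \frac{i \sqrt{6061}}{2}$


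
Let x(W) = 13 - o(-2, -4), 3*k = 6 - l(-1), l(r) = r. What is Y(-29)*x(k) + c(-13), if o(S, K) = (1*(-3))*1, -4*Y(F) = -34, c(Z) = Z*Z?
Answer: 305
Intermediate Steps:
c(Z) = Z²
Y(F) = 17/2 (Y(F) = -¼*(-34) = 17/2)
o(S, K) = -3 (o(S, K) = -3*1 = -3)
k = 7/3 (k = (6 - 1*(-1))/3 = (6 + 1)/3 = (⅓)*7 = 7/3 ≈ 2.3333)
x(W) = 16 (x(W) = 13 - 1*(-3) = 13 + 3 = 16)
Y(-29)*x(k) + c(-13) = (17/2)*16 + (-13)² = 136 + 169 = 305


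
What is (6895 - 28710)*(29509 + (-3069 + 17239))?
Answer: -952857385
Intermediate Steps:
(6895 - 28710)*(29509 + (-3069 + 17239)) = -21815*(29509 + 14170) = -21815*43679 = -952857385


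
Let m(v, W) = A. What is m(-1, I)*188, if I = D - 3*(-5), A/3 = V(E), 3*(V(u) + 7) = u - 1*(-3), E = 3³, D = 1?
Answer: 1692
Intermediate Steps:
E = 27
V(u) = -6 + u/3 (V(u) = -7 + (u - 1*(-3))/3 = -7 + (u + 3)/3 = -7 + (3 + u)/3 = -7 + (1 + u/3) = -6 + u/3)
A = 9 (A = 3*(-6 + (⅓)*27) = 3*(-6 + 9) = 3*3 = 9)
I = 16 (I = 1 - 3*(-5) = 1 + 15 = 16)
m(v, W) = 9
m(-1, I)*188 = 9*188 = 1692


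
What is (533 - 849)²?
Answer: 99856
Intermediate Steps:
(533 - 849)² = (-316)² = 99856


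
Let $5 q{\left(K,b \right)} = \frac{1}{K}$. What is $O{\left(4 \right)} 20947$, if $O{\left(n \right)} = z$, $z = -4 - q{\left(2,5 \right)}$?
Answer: $- \frac{858827}{10} \approx -85883.0$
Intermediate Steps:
$q{\left(K,b \right)} = \frac{1}{5 K}$
$z = - \frac{41}{10}$ ($z = -4 - \frac{1}{5 \cdot 2} = -4 - \frac{1}{5} \cdot \frac{1}{2} = -4 - \frac{1}{10} = - \frac{41}{10} \approx -4.1$)
$O{\left(n \right)} = - \frac{41}{10}$
$O{\left(4 \right)} 20947 = \left(- \frac{41}{10}\right) 20947 = - \frac{858827}{10}$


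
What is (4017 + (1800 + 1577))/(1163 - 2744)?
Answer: -7394/1581 ≈ -4.6768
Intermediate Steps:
(4017 + (1800 + 1577))/(1163 - 2744) = (4017 + 3377)/(-1581) = 7394*(-1/1581) = -7394/1581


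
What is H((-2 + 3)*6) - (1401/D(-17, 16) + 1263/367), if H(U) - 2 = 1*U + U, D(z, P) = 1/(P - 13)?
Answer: -1538626/367 ≈ -4192.4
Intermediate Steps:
D(z, P) = 1/(-13 + P)
H(U) = 2 + 2*U (H(U) = 2 + (1*U + U) = 2 + (U + U) = 2 + 2*U)
H((-2 + 3)*6) - (1401/D(-17, 16) + 1263/367) = (2 + 2*((-2 + 3)*6)) - (1401/(1/(-13 + 16)) + 1263/367) = (2 + 2*(1*6)) - (1401/(1/3) + 1263*(1/367)) = (2 + 2*6) - (1401/(⅓) + 1263/367) = (2 + 12) - (1401*3 + 1263/367) = 14 - (4203 + 1263/367) = 14 - 1*1543764/367 = 14 - 1543764/367 = -1538626/367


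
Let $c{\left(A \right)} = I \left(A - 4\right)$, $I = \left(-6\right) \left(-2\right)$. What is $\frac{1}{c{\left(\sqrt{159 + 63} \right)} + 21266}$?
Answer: $\frac{10609}{225085778} - \frac{3 \sqrt{222}}{112542889} \approx 4.6736 \cdot 10^{-5}$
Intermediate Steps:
$I = 12$
$c{\left(A \right)} = -48 + 12 A$ ($c{\left(A \right)} = 12 \left(A - 4\right) = 12 \left(-4 + A\right) = -48 + 12 A$)
$\frac{1}{c{\left(\sqrt{159 + 63} \right)} + 21266} = \frac{1}{\left(-48 + 12 \sqrt{159 + 63}\right) + 21266} = \frac{1}{\left(-48 + 12 \sqrt{222}\right) + 21266} = \frac{1}{21218 + 12 \sqrt{222}}$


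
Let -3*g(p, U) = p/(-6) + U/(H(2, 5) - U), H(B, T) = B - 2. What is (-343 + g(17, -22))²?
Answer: 37834801/324 ≈ 1.1677e+5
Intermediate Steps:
H(B, T) = -2 + B
g(p, U) = ⅓ + p/18 (g(p, U) = -(p/(-6) + U/((-2 + 2) - U))/3 = -(p*(-⅙) + U/(0 - U))/3 = -(-p/6 + U/((-U)))/3 = -(-p/6 + U*(-1/U))/3 = -(-p/6 - 1)/3 = -(-1 - p/6)/3 = ⅓ + p/18)
(-343 + g(17, -22))² = (-343 + (⅓ + (1/18)*17))² = (-343 + (⅓ + 17/18))² = (-343 + 23/18)² = (-6151/18)² = 37834801/324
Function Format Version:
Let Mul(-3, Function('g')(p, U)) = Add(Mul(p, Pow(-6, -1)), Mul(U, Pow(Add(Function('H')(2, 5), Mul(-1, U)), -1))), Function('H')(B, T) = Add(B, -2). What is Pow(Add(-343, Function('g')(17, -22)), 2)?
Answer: Rational(37834801, 324) ≈ 1.1677e+5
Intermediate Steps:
Function('H')(B, T) = Add(-2, B)
Function('g')(p, U) = Add(Rational(1, 3), Mul(Rational(1, 18), p)) (Function('g')(p, U) = Mul(Rational(-1, 3), Add(Mul(p, Pow(-6, -1)), Mul(U, Pow(Add(Add(-2, 2), Mul(-1, U)), -1)))) = Mul(Rational(-1, 3), Add(Mul(p, Rational(-1, 6)), Mul(U, Pow(Add(0, Mul(-1, U)), -1)))) = Mul(Rational(-1, 3), Add(Mul(Rational(-1, 6), p), Mul(U, Pow(Mul(-1, U), -1)))) = Mul(Rational(-1, 3), Add(Mul(Rational(-1, 6), p), Mul(U, Mul(-1, Pow(U, -1))))) = Mul(Rational(-1, 3), Add(Mul(Rational(-1, 6), p), -1)) = Mul(Rational(-1, 3), Add(-1, Mul(Rational(-1, 6), p))) = Add(Rational(1, 3), Mul(Rational(1, 18), p)))
Pow(Add(-343, Function('g')(17, -22)), 2) = Pow(Add(-343, Add(Rational(1, 3), Mul(Rational(1, 18), 17))), 2) = Pow(Add(-343, Add(Rational(1, 3), Rational(17, 18))), 2) = Pow(Add(-343, Rational(23, 18)), 2) = Pow(Rational(-6151, 18), 2) = Rational(37834801, 324)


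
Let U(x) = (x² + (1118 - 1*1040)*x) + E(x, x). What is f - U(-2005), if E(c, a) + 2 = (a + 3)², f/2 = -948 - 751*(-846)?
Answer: -6602841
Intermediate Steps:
f = 1268796 (f = 2*(-948 - 751*(-846)) = 2*(-948 + 635346) = 2*634398 = 1268796)
E(c, a) = -2 + (3 + a)² (E(c, a) = -2 + (a + 3)² = -2 + (3 + a)²)
U(x) = -2 + x² + (3 + x)² + 78*x (U(x) = (x² + (1118 - 1*1040)*x) + (-2 + (3 + x)²) = (x² + (1118 - 1040)*x) + (-2 + (3 + x)²) = (x² + 78*x) + (-2 + (3 + x)²) = -2 + x² + (3 + x)² + 78*x)
f - U(-2005) = 1268796 - (7 + 2*(-2005)² + 84*(-2005)) = 1268796 - (7 + 2*4020025 - 168420) = 1268796 - (7 + 8040050 - 168420) = 1268796 - 1*7871637 = 1268796 - 7871637 = -6602841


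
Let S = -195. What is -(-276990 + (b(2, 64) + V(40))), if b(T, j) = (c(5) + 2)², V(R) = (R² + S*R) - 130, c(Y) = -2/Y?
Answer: 7082936/25 ≈ 2.8332e+5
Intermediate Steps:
V(R) = -130 + R² - 195*R (V(R) = (R² - 195*R) - 130 = -130 + R² - 195*R)
b(T, j) = 64/25 (b(T, j) = (-2/5 + 2)² = (-2*⅕ + 2)² = (-⅖ + 2)² = (8/5)² = 64/25)
-(-276990 + (b(2, 64) + V(40))) = -(-276990 + (64/25 + (-130 + 40² - 195*40))) = -(-276990 + (64/25 + (-130 + 1600 - 7800))) = -(-276990 + (64/25 - 6330)) = -(-276990 - 158186/25) = -1*(-7082936/25) = 7082936/25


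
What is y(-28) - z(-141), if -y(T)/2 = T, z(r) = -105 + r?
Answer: 302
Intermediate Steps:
y(T) = -2*T
y(-28) - z(-141) = -2*(-28) - (-105 - 141) = 56 - 1*(-246) = 56 + 246 = 302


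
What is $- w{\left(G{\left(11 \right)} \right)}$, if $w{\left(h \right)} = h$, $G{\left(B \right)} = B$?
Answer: $-11$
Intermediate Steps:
$- w{\left(G{\left(11 \right)} \right)} = \left(-1\right) 11 = -11$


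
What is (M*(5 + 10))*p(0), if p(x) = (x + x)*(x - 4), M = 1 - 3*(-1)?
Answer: 0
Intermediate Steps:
M = 4 (M = 1 + 3 = 4)
p(x) = 2*x*(-4 + x) (p(x) = (2*x)*(-4 + x) = 2*x*(-4 + x))
(M*(5 + 10))*p(0) = (4*(5 + 10))*(2*0*(-4 + 0)) = (4*15)*(2*0*(-4)) = 60*0 = 0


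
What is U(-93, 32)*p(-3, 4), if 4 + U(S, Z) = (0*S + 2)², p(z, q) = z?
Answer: 0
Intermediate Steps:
U(S, Z) = 0 (U(S, Z) = -4 + (0*S + 2)² = -4 + (0 + 2)² = -4 + 2² = -4 + 4 = 0)
U(-93, 32)*p(-3, 4) = 0*(-3) = 0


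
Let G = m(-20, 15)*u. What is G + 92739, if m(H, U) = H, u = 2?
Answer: 92699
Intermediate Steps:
G = -40 (G = -20*2 = -40)
G + 92739 = -40 + 92739 = 92699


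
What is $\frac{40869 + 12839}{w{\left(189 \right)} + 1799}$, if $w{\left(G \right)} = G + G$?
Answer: $\frac{53708}{2177} \approx 24.671$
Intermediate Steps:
$w{\left(G \right)} = 2 G$
$\frac{40869 + 12839}{w{\left(189 \right)} + 1799} = \frac{40869 + 12839}{2 \cdot 189 + 1799} = \frac{53708}{378 + 1799} = \frac{53708}{2177}$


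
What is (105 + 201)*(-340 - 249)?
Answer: -180234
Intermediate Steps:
(105 + 201)*(-340 - 249) = 306*(-589) = -180234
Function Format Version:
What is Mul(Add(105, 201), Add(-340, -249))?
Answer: -180234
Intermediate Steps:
Mul(Add(105, 201), Add(-340, -249)) = Mul(306, -589) = -180234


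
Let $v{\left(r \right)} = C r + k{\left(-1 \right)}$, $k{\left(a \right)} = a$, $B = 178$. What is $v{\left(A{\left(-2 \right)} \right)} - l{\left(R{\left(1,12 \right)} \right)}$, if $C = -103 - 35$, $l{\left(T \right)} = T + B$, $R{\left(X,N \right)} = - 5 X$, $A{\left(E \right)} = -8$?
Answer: $930$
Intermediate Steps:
$l{\left(T \right)} = 178 + T$ ($l{\left(T \right)} = T + 178 = 178 + T$)
$C = -138$
$v{\left(r \right)} = -1 - 138 r$ ($v{\left(r \right)} = - 138 r - 1 = -1 - 138 r$)
$v{\left(A{\left(-2 \right)} \right)} - l{\left(R{\left(1,12 \right)} \right)} = \left(-1 - -1104\right) - \left(178 - 5\right) = \left(-1 + 1104\right) - \left(178 - 5\right) = 1103 - 173 = 930$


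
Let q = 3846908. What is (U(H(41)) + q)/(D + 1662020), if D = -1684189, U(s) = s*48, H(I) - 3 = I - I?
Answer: -3847052/22169 ≈ -173.53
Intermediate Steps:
H(I) = 3 (H(I) = 3 + (I - I) = 3 + 0 = 3)
U(s) = 48*s
(U(H(41)) + q)/(D + 1662020) = (48*3 + 3846908)/(-1684189 + 1662020) = (144 + 3846908)/(-22169) = 3847052*(-1/22169) = -3847052/22169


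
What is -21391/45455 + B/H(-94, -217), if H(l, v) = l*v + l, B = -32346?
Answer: -35270561/17091080 ≈ -2.0637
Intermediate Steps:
H(l, v) = l + l*v
-21391/45455 + B/H(-94, -217) = -21391/45455 - 32346*(-1/(94*(1 - 217))) = -21391*1/45455 - 32346/((-94*(-216))) = -21391/45455 - 32346/20304 = -21391/45455 - 32346*1/20304 = -21391/45455 - 599/376 = -35270561/17091080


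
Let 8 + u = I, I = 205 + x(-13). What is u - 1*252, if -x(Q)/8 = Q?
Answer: 49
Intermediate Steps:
x(Q) = -8*Q
I = 309 (I = 205 - 8*(-13) = 205 + 104 = 309)
u = 301 (u = -8 + 309 = 301)
u - 1*252 = 301 - 1*252 = 301 - 252 = 49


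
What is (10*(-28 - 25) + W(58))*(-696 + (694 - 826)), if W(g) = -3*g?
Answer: 582912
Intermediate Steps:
(10*(-28 - 25) + W(58))*(-696 + (694 - 826)) = (10*(-28 - 25) - 3*58)*(-696 + (694 - 826)) = (10*(-53) - 174)*(-696 - 132) = (-530 - 174)*(-828) = -704*(-828) = 582912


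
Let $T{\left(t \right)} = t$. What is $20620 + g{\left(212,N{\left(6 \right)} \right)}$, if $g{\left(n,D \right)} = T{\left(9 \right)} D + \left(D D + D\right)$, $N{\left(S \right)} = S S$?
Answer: $22276$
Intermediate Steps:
$N{\left(S \right)} = S^{2}$
$g{\left(n,D \right)} = D^{2} + 10 D$ ($g{\left(n,D \right)} = 9 D + \left(D D + D\right) = 9 D + \left(D^{2} + D\right) = 9 D + \left(D + D^{2}\right) = D^{2} + 10 D$)
$20620 + g{\left(212,N{\left(6 \right)} \right)} = 20620 + 6^{2} \left(10 + 6^{2}\right) = 20620 + 36 \left(10 + 36\right) = 20620 + 36 \cdot 46 = 20620 + 1656 = 22276$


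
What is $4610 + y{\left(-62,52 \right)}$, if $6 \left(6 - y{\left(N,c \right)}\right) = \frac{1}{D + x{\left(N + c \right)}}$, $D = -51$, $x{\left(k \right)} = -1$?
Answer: $\frac{1440193}{312} \approx 4616.0$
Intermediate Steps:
$y{\left(N,c \right)} = \frac{1873}{312}$ ($y{\left(N,c \right)} = 6 - \frac{1}{6 \left(-51 - 1\right)} = 6 - \frac{1}{6 \left(-52\right)} = 6 - - \frac{1}{312} = 6 + \frac{1}{312} = \frac{1873}{312}$)
$4610 + y{\left(-62,52 \right)} = 4610 + \frac{1873}{312} = \frac{1440193}{312}$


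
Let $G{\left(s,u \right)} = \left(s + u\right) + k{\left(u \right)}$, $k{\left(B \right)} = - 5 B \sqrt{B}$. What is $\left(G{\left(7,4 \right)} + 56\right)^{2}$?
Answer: $729$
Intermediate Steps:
$k{\left(B \right)} = - 5 B^{\frac{3}{2}}$
$G{\left(s,u \right)} = s + u - 5 u^{\frac{3}{2}}$ ($G{\left(s,u \right)} = \left(s + u\right) - 5 u^{\frac{3}{2}} = s + u - 5 u^{\frac{3}{2}}$)
$\left(G{\left(7,4 \right)} + 56\right)^{2} = \left(\left(7 + 4 - 5 \cdot 4^{\frac{3}{2}}\right) + 56\right)^{2} = \left(\left(7 + 4 - 40\right) + 56\right)^{2} = \left(-29 + 56\right)^{2} = 27^{2} = 729$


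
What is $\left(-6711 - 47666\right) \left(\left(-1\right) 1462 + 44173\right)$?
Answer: $-2322496047$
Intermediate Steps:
$\left(-6711 - 47666\right) \left(\left(-1\right) 1462 + 44173\right) = - 54377 \left(-1462 + 44173\right) = \left(-54377\right) 42711 = -2322496047$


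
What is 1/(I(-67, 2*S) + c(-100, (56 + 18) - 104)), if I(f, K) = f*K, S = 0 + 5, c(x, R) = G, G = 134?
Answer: -1/536 ≈ -0.0018657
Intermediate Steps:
c(x, R) = 134
S = 5
I(f, K) = K*f
1/(I(-67, 2*S) + c(-100, (56 + 18) - 104)) = 1/((2*5)*(-67) + 134) = 1/(10*(-67) + 134) = 1/(-670 + 134) = 1/(-536) = -1/536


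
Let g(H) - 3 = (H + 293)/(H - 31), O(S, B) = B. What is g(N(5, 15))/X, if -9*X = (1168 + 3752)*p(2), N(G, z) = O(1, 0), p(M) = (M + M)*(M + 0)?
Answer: 15/10168 ≈ 0.0014752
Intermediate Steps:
p(M) = 2*M² (p(M) = (2*M)*M = 2*M²)
N(G, z) = 0
g(H) = 3 + (293 + H)/(-31 + H) (g(H) = 3 + (H + 293)/(H - 31) = 3 + (293 + H)/(-31 + H))
X = -13120/3 (X = -(1168 + 3752)*2*2²/9 = -1640*2*4/3 = -1640*8/3 = -⅑*39360 = -13120/3 ≈ -4373.3)
g(N(5, 15))/X = (4*(50 + 0)/(-31 + 0))/(-13120/3) = (4*50/(-31))*(-3/13120) = (4*(-1/31)*50)*(-3/13120) = -200/31*(-3/13120) = 15/10168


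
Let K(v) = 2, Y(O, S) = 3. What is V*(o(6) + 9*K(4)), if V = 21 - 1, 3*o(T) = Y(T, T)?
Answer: 380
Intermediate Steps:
o(T) = 1 (o(T) = (⅓)*3 = 1)
V = 20
V*(o(6) + 9*K(4)) = 20*(1 + 9*2) = 20*(1 + 18) = 20*19 = 380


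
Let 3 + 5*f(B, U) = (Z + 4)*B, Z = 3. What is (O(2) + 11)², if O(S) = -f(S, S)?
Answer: 1936/25 ≈ 77.440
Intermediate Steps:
f(B, U) = -⅗ + 7*B/5 (f(B, U) = -⅗ + ((3 + 4)*B)/5 = -⅗ + (7*B)/5 = -⅗ + 7*B/5)
O(S) = ⅗ - 7*S/5 (O(S) = -(-⅗ + 7*S/5) = ⅗ - 7*S/5)
(O(2) + 11)² = ((⅗ - 7/5*2) + 11)² = ((⅗ - 14/5) + 11)² = (-11/5 + 11)² = (44/5)² = 1936/25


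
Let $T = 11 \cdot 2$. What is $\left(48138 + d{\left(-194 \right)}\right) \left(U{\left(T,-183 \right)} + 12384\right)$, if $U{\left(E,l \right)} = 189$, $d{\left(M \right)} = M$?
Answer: $602799912$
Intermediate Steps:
$T = 22$
$\left(48138 + d{\left(-194 \right)}\right) \left(U{\left(T,-183 \right)} + 12384\right) = \left(48138 - 194\right) \left(189 + 12384\right) = 47944 \cdot 12573 = 602799912$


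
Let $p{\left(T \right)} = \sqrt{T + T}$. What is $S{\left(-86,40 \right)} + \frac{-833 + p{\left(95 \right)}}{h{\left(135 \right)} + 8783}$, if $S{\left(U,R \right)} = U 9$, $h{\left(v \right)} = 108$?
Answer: $- \frac{404851}{523} + \frac{\sqrt{190}}{8891} \approx -774.09$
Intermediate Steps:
$S{\left(U,R \right)} = 9 U$
$p{\left(T \right)} = \sqrt{2} \sqrt{T}$ ($p{\left(T \right)} = \sqrt{2 T} = \sqrt{2} \sqrt{T}$)
$S{\left(-86,40 \right)} + \frac{-833 + p{\left(95 \right)}}{h{\left(135 \right)} + 8783} = 9 \left(-86\right) + \frac{-833 + \sqrt{2} \sqrt{95}}{108 + 8783} = -774 + \frac{-833 + \sqrt{190}}{8891} = -774 + \left(-833 + \sqrt{190}\right) \frac{1}{8891} = -774 - \left(\frac{49}{523} - \frac{\sqrt{190}}{8891}\right) = - \frac{404851}{523} + \frac{\sqrt{190}}{8891}$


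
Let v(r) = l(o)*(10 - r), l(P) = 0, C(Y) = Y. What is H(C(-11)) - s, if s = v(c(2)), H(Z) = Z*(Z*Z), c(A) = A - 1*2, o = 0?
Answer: -1331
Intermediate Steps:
c(A) = -2 + A (c(A) = A - 2 = -2 + A)
H(Z) = Z**3 (H(Z) = Z*Z**2 = Z**3)
v(r) = 0 (v(r) = 0*(10 - r) = 0)
s = 0
H(C(-11)) - s = (-11)**3 - 1*0 = -1331 + 0 = -1331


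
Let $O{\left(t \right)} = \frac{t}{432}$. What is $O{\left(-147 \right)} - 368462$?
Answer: $- \frac{53058577}{144} \approx -3.6846 \cdot 10^{5}$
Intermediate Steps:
$O{\left(t \right)} = \frac{t}{432}$ ($O{\left(t \right)} = t \frac{1}{432} = \frac{t}{432}$)
$O{\left(-147 \right)} - 368462 = \frac{1}{432} \left(-147\right) - 368462 = - \frac{49}{144} - 368462 = - \frac{53058577}{144}$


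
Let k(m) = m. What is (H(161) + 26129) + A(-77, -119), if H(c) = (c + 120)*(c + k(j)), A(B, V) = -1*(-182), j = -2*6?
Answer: 68180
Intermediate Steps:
j = -12
A(B, V) = 182
H(c) = (-12 + c)*(120 + c) (H(c) = (c + 120)*(c - 12) = (120 + c)*(-12 + c) = (-12 + c)*(120 + c))
(H(161) + 26129) + A(-77, -119) = ((-1440 + 161**2 + 108*161) + 26129) + 182 = ((-1440 + 25921 + 17388) + 26129) + 182 = (41869 + 26129) + 182 = 67998 + 182 = 68180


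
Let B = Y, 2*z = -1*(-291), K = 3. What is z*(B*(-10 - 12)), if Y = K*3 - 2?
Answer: -22407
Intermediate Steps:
z = 291/2 (z = (-1*(-291))/2 = (½)*291 = 291/2 ≈ 145.50)
Y = 7 (Y = 3*3 - 2 = 9 - 2 = 7)
B = 7
z*(B*(-10 - 12)) = 291*(7*(-10 - 12))/2 = 291*(7*(-22))/2 = (291/2)*(-154) = -22407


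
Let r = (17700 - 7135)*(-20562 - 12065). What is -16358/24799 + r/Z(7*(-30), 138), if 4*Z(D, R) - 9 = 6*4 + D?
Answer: 579547125146/74397 ≈ 7.7899e+6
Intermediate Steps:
Z(D, R) = 33/4 + D/4 (Z(D, R) = 9/4 + (6*4 + D)/4 = 9/4 + (24 + D)/4 = 9/4 + (6 + D/4) = 33/4 + D/4)
r = -344704255 (r = 10565*(-32627) = -344704255)
-16358/24799 + r/Z(7*(-30), 138) = -16358/24799 - 344704255/(33/4 + (7*(-30))/4) = -16358*1/24799 - 344704255/(33/4 + (¼)*(-210)) = -16358/24799 - 344704255/(33/4 - 105/2) = -16358/24799 - 344704255/(-177/4) = -16358/24799 - 344704255*(-4/177) = -16358/24799 + 23369780/3 = 579547125146/74397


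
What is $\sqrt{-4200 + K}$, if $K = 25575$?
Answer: $15 \sqrt{95} \approx 146.2$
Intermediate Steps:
$\sqrt{-4200 + K} = \sqrt{-4200 + 25575} = \sqrt{21375} = 15 \sqrt{95}$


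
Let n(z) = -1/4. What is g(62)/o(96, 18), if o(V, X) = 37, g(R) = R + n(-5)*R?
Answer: 93/74 ≈ 1.2568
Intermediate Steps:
n(z) = -1/4 (n(z) = -1*1/4 = -1/4)
g(R) = 3*R/4 (g(R) = R - R/4 = 3*R/4)
g(62)/o(96, 18) = ((3/4)*62)/37 = (93/2)*(1/37) = 93/74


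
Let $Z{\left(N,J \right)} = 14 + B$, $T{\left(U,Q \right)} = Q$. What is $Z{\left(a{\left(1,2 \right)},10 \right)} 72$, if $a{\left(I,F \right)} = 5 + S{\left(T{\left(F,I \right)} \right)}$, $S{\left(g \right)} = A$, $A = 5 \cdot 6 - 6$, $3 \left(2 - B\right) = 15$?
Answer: $792$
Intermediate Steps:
$B = -3$ ($B = 2 - 5 = -3$)
$A = 24$ ($A = 30 - 6 = 24$)
$S{\left(g \right)} = 24$
$a{\left(I,F \right)} = 29$ ($a{\left(I,F \right)} = 5 + 24 = 29$)
$Z{\left(N,J \right)} = 11$ ($Z{\left(N,J \right)} = 14 - 3 = 11$)
$Z{\left(a{\left(1,2 \right)},10 \right)} 72 = 11 \cdot 72 = 792$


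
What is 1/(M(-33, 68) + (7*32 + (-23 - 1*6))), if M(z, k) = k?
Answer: 1/263 ≈ 0.0038023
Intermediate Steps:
1/(M(-33, 68) + (7*32 + (-23 - 1*6))) = 1/(68 + (7*32 + (-23 - 1*6))) = 1/(68 + (224 + (-23 - 6))) = 1/(68 + (224 - 29)) = 1/(68 + 195) = 1/263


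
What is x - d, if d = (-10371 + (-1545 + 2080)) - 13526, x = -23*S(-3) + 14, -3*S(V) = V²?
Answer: 23445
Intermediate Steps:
S(V) = -V²/3
x = 83 (x = -(-23)*(-3)²/3 + 14 = -(-23)*9/3 + 14 = -23*(-3) + 14 = 69 + 14 = 83)
d = -23362 (d = (-10371 + 535) - 13526 = -9836 - 13526 = -23362)
x - d = 83 - 1*(-23362) = 83 + 23362 = 23445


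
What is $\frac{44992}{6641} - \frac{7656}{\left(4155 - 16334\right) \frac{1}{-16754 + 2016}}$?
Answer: $- \frac{748783486480}{80880739} \approx -9257.9$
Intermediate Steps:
$\frac{44992}{6641} - \frac{7656}{\left(4155 - 16334\right) \frac{1}{-16754 + 2016}} = 44992 \cdot \frac{1}{6641} - \frac{7656}{\left(-12179\right) \frac{1}{-14738}} = \frac{44992}{6641} - \frac{7656}{\left(-12179\right) \left(- \frac{1}{14738}\right)} = \frac{44992}{6641} - \frac{7656}{\frac{12179}{14738}} = \frac{44992}{6641} - \frac{112834128}{12179} = - \frac{748783486480}{80880739}$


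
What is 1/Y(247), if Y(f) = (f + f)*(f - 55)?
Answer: 1/94848 ≈ 1.0543e-5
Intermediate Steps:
Y(f) = 2*f*(-55 + f) (Y(f) = (2*f)*(-55 + f) = 2*f*(-55 + f))
1/Y(247) = 1/(2*247*(-55 + 247)) = 1/(2*247*192) = 1/94848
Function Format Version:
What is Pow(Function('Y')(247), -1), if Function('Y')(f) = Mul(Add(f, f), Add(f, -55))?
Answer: Rational(1, 94848) ≈ 1.0543e-5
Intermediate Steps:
Function('Y')(f) = Mul(2, f, Add(-55, f)) (Function('Y')(f) = Mul(Mul(2, f), Add(-55, f)) = Mul(2, f, Add(-55, f)))
Pow(Function('Y')(247), -1) = Pow(Mul(2, 247, Add(-55, 247)), -1) = Pow(Mul(2, 247, 192), -1) = Pow(94848, -1) = Rational(1, 94848)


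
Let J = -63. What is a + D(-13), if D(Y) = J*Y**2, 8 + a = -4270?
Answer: -14925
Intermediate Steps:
a = -4278 (a = -8 - 4270 = -4278)
D(Y) = -63*Y**2
a + D(-13) = -4278 - 63*(-13)**2 = -4278 - 63*169 = -4278 - 10647 = -14925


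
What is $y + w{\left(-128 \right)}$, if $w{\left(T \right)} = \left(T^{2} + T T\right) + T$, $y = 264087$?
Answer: $296727$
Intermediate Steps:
$w{\left(T \right)} = T + 2 T^{2}$ ($w{\left(T \right)} = \left(T^{2} + T^{2}\right) + T = 2 T^{2} + T = T + 2 T^{2}$)
$y + w{\left(-128 \right)} = 264087 - 128 \left(1 + 2 \left(-128\right)\right) = 264087 - 128 \left(1 - 256\right) = 264087 - -32640 = 264087 + 32640 = 296727$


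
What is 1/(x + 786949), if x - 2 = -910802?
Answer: -1/123851 ≈ -8.0742e-6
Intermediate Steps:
x = -910800 (x = 2 - 910802 = -910800)
1/(x + 786949) = 1/(-910800 + 786949) = 1/(-123851) = -1/123851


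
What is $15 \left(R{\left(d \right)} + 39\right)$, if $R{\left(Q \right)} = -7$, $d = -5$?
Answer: $480$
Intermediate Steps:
$15 \left(R{\left(d \right)} + 39\right) = 15 \left(-7 + 39\right) = 15 \cdot 32 = 480$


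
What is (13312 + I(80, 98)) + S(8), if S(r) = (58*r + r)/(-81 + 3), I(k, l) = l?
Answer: 522754/39 ≈ 13404.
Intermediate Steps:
S(r) = -59*r/78 (S(r) = (59*r)/(-78) = (59*r)*(-1/78) = -59*r/78)
(13312 + I(80, 98)) + S(8) = (13312 + 98) - 59/78*8 = 13410 - 236/39 = 522754/39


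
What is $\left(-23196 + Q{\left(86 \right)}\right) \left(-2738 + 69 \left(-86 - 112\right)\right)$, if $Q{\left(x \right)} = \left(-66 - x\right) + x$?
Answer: $381496800$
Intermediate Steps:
$Q{\left(x \right)} = -66$
$\left(-23196 + Q{\left(86 \right)}\right) \left(-2738 + 69 \left(-86 - 112\right)\right) = \left(-23196 - 66\right) \left(-2738 + 69 \left(-86 - 112\right)\right) = - 23262 \left(-2738 + 69 \left(-198\right)\right) = - 23262 \left(-2738 - 13662\right) = \left(-23262\right) \left(-16400\right) = 381496800$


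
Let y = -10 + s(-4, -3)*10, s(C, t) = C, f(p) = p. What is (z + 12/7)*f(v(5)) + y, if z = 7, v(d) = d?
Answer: -45/7 ≈ -6.4286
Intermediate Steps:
y = -50 (y = -10 - 4*10 = -10 - 40 = -50)
(z + 12/7)*f(v(5)) + y = (7 + 12/7)*5 - 50 = (61/7)*5 - 50 = 305/7 - 50 = -45/7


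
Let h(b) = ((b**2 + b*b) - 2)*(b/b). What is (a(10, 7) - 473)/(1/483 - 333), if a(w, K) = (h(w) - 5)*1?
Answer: 67620/80419 ≈ 0.84085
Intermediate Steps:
h(b) = -2 + 2*b**2 (h(b) = ((b**2 + b**2) - 2)*1 = (2*b**2 - 2)*1 = (-2 + 2*b**2)*1 = -2 + 2*b**2)
a(w, K) = -7 + 2*w**2 (a(w, K) = ((-2 + 2*w**2) - 5)*1 = (-7 + 2*w**2)*1 = -7 + 2*w**2)
(a(10, 7) - 473)/(1/483 - 333) = ((-7 + 2*10**2) - 473)/(1/483 - 333) = ((-7 + 2*100) - 473)/(1/483 - 333) = ((-7 + 200) - 473)/(-160838/483) = (193 - 473)*(-483/160838) = -280*(-483/160838) = 67620/80419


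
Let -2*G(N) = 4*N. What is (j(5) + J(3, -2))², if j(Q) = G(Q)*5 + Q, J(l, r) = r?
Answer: 2209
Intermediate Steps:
G(N) = -2*N
j(Q) = -9*Q (j(Q) = -2*Q*5 + Q = -10*Q + Q = -9*Q)
(j(5) + J(3, -2))² = (-9*5 - 2)² = (-45 - 2)² = (-47)² = 2209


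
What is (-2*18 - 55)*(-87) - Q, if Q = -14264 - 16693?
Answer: 38874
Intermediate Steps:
Q = -30957
(-2*18 - 55)*(-87) - Q = (-2*18 - 55)*(-87) - 1*(-30957) = (-36 - 55)*(-87) + 30957 = -91*(-87) + 30957 = 7917 + 30957 = 38874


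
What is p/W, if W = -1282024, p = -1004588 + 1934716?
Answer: -116266/160253 ≈ -0.72552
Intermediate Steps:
p = 930128
p/W = 930128/(-1282024) = 930128*(-1/1282024) = -116266/160253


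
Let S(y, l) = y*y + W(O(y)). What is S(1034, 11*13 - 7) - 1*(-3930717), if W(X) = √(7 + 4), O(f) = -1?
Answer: 4999873 + √11 ≈ 4.9999e+6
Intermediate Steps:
W(X) = √11
S(y, l) = √11 + y² (S(y, l) = y*y + √11 = y² + √11 = √11 + y²)
S(1034, 11*13 - 7) - 1*(-3930717) = (√11 + 1034²) - 1*(-3930717) = (√11 + 1069156) + 3930717 = (1069156 + √11) + 3930717 = 4999873 + √11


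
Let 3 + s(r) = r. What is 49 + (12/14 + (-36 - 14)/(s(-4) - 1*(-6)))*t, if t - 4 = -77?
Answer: -25645/7 ≈ -3663.6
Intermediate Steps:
t = -73 (t = 4 - 77 = -73)
s(r) = -3 + r
49 + (12/14 + (-36 - 14)/(s(-4) - 1*(-6)))*t = 49 + (12/14 + (-36 - 14)/((-3 - 4) - 1*(-6)))*(-73) = 49 + (12*(1/14) - 50/(-7 + 6))*(-73) = 49 + (6/7 - 50/(-1))*(-73) = 49 + (6/7 - 50*(-1))*(-73) = 49 + (6/7 + 50)*(-73) = 49 + (356/7)*(-73) = 49 - 25988/7 = -25645/7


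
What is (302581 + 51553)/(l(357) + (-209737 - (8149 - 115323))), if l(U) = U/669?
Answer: -39485941/11435715 ≈ -3.4529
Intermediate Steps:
l(U) = U/669 (l(U) = U*(1/669) = U/669)
(302581 + 51553)/(l(357) + (-209737 - (8149 - 115323))) = (302581 + 51553)/((1/669)*357 + (-209737 - (8149 - 115323))) = 354134/(119/223 + (-209737 - 1*(-107174))) = 354134/(119/223 + (-209737 + 107174)) = 354134/(119/223 - 102563) = 354134/(-22871430/223) = 354134*(-223/22871430) = -39485941/11435715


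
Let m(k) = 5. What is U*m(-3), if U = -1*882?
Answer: -4410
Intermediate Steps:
U = -882
U*m(-3) = -882*5 = -4410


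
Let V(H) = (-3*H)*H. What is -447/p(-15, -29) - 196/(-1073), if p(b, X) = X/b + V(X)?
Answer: 503669/1399192 ≈ 0.35997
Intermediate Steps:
V(H) = -3*H²
p(b, X) = -3*X² + X/b (p(b, X) = X/b - 3*X² = -3*X² + X/b)
-447/p(-15, -29) - 196/(-1073) = -447/(-3*(-29)² - 29/(-15)) - 196/(-1073) = -447/(-3*841 - 29*(-1/15)) - 196*(-1/1073) = -447/(-2523 + 29/15) + 196/1073 = -447/(-37816/15) + 196/1073 = -447*(-15/37816) + 196/1073 = 6705/37816 + 196/1073 = 503669/1399192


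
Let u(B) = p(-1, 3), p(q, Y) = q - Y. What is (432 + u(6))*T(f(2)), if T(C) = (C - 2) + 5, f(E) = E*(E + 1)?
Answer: 3852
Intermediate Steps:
f(E) = E*(1 + E)
u(B) = -4 (u(B) = -1 - 1*3 = -1 - 3 = -4)
T(C) = 3 + C (T(C) = (-2 + C) + 5 = 3 + C)
(432 + u(6))*T(f(2)) = (432 - 4)*(3 + 2*(1 + 2)) = 428*(3 + 2*3) = 428*(3 + 6) = 428*9 = 3852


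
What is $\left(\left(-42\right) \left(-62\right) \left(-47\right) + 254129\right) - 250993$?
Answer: $-119252$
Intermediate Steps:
$\left(\left(-42\right) \left(-62\right) \left(-47\right) + 254129\right) - 250993 = \left(2604 \left(-47\right) + 254129\right) - 250993 = \left(-122388 + 254129\right) - 250993 = 131741 - 250993 = -119252$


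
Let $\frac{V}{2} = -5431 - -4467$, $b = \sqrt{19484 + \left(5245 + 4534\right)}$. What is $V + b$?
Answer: $-1928 + \sqrt{29263} \approx -1756.9$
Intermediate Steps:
$b = \sqrt{29263}$ ($b = \sqrt{19484 + 9779} = \sqrt{29263} \approx 171.06$)
$V = -1928$ ($V = 2 \left(-5431 - -4467\right) = 2 \left(-5431 + 4467\right) = 2 \left(-964\right) = -1928$)
$V + b = -1928 + \sqrt{29263}$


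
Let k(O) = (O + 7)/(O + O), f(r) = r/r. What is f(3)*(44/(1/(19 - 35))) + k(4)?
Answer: -5621/8 ≈ -702.63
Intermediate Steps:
f(r) = 1
k(O) = (7 + O)/(2*O) (k(O) = (7 + O)/((2*O)) = (7 + O)*(1/(2*O)) = (7 + O)/(2*O))
f(3)*(44/(1/(19 - 35))) + k(4) = 1*(44/(1/(19 - 35))) + (½)*(7 + 4)/4 = 1*(44/(1/(-16))) + (½)*(¼)*11 = 1*(44/(-1/16)) + 11/8 = 1*(44*(-16)) + 11/8 = 1*(-704) + 11/8 = -704 + 11/8 = -5621/8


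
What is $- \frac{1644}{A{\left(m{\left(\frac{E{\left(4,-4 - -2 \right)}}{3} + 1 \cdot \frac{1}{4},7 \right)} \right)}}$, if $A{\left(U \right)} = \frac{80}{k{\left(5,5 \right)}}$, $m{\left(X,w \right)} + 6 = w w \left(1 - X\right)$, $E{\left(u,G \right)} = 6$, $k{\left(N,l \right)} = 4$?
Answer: $- \frac{411}{5} \approx -82.2$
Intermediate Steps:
$m{\left(X,w \right)} = -6 + w^{2} \left(1 - X\right)$ ($m{\left(X,w \right)} = -6 + w w \left(1 - X\right) = -6 + w^{2} \left(1 - X\right)$)
$A{\left(U \right)} = 20$ ($A{\left(U \right)} = \frac{80}{4} = 80 \cdot \frac{1}{4} = 20$)
$- \frac{1644}{A{\left(m{\left(\frac{E{\left(4,-4 - -2 \right)}}{3} + 1 \cdot \frac{1}{4},7 \right)} \right)}} = - \frac{1644}{20} = \left(-1644\right) \frac{1}{20} = - \frac{411}{5}$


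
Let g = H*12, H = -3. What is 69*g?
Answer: -2484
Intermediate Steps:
g = -36 (g = -3*12 = -36)
69*g = 69*(-36) = -2484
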